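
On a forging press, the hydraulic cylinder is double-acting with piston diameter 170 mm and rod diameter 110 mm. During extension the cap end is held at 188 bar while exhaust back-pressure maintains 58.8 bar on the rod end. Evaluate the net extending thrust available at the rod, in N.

Cap-side area A_cap = π/4 × (170 mm)² = 22700 mm^2
Rod-side annular area A_ann = π/4 × (170² − 110²) = 13190 mm^2
Net thrust = P_cap·A_cap − P_rod·A_ann = 4.267e5 N − 77580 N

F ≈ 3.49e5 N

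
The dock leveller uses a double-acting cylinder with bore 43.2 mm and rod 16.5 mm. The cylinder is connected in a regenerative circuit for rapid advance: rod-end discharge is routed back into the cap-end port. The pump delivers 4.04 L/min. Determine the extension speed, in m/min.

v ≈ 18.9 m/min

In regeneration the rod-end outflow joins the pump flow into the cap end, so the net volume the pump must supply per unit advance equals the rod cross-section area.
Rod cross-section A_rod = π/4 × (16.5 mm)² = 213.8 mm^2
v = Q_pump / A_rod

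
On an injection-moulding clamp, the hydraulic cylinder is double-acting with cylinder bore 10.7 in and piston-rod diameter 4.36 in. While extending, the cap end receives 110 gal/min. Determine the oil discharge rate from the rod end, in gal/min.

Cap-side area A_cap = π/4 × (10.7 in)² = 89.92 in^2
Rod-side annular area A_ann = π/4 × (10.7² − 4.36²) = 74.99 in^2
Piston speed v = Q_in/A_cap; rod-end outflow Q_out = v × A_ann = Q_in × A_ann/A_cap.

Q_out ≈ 91.7 gal/min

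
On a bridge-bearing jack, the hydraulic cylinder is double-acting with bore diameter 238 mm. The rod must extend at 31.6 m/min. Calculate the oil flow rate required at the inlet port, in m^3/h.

Cap-side area A_cap = π/4 × (238 mm)² = 44490 mm^2
Q = A × v

Q ≈ 84.3 m^3/h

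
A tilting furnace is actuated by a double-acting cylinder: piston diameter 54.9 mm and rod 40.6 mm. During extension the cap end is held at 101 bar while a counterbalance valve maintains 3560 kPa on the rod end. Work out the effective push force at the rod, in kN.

Cap-side area A_cap = π/4 × (54.9 mm)² = 2367 mm^2
Rod-side annular area A_ann = π/4 × (54.9² − 40.6²) = 1073 mm^2
Net thrust = P_cap·A_cap − P_rod·A_ann = 23.91 kN − 3.818 kN

F ≈ 20.1 kN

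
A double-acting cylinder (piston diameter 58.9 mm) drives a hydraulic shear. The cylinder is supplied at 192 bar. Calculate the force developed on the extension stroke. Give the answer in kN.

F ≈ 52.3 kN

Cap-side area A_cap = π/4 × (58.9 mm)² = 2725 mm^2
F = P × A_cap = 192 bar × A_cap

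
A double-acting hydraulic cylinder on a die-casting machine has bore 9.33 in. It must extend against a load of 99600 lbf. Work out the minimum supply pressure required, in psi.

Cap-side area A_cap = π/4 × (9.33 in)² = 68.37 in^2
P = F / A = 99600 lbf / A

P ≈ 1460 psi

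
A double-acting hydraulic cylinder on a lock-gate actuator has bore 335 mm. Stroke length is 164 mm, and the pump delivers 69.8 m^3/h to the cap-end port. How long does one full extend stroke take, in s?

Cap-side area A_cap = π/4 × (335 mm)² = 88140 mm^2
Swept volume V = A × L; t = V / Q = A·L / Q

t ≈ 0.746 s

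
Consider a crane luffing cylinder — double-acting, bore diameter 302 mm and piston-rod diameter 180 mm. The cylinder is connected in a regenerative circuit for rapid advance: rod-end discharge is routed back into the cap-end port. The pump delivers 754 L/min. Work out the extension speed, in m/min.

v ≈ 29.6 m/min

In regeneration the rod-end outflow joins the pump flow into the cap end, so the net volume the pump must supply per unit advance equals the rod cross-section area.
Rod cross-section A_rod = π/4 × (180 mm)² = 25450 mm^2
v = Q_pump / A_rod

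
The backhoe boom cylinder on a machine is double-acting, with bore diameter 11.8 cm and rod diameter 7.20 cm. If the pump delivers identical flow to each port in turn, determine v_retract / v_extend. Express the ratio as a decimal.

Cap-side area A_cap = π/4 × (11.8 cm)² = 109.4 cm^2
Rod-side annular area A_ann = π/4 × (11.8² − 7.20²) = 68.64 cm^2
For equal Q, v ∝ 1/A, so v_ret/v_ext = A_cap/A_ann.

v_ret/v_ext ≈ 1.59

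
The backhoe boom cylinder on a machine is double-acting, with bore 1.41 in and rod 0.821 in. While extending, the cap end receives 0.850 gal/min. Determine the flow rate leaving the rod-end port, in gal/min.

Q_out ≈ 0.562 gal/min

Cap-side area A_cap = π/4 × (1.41 in)² = 1.561 in^2
Rod-side annular area A_ann = π/4 × (1.41² − 0.821²) = 1.032 in^2
Piston speed v = Q_in/A_cap; rod-end outflow Q_out = v × A_ann = Q_in × A_ann/A_cap.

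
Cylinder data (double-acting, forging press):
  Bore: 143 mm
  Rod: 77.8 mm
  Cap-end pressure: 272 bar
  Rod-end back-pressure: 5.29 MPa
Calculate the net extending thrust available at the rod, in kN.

F ≈ 377 kN

Cap-side area A_cap = π/4 × (143 mm)² = 16060 mm^2
Rod-side annular area A_ann = π/4 × (143² − 77.8²) = 11310 mm^2
Net thrust = P_cap·A_cap − P_rod·A_ann = 436.8 kN − 59.81 kN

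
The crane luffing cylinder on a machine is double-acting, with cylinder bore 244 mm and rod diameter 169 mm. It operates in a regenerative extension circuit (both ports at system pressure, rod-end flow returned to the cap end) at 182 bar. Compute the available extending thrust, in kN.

With equal pressure on both faces, forces on the annular region cancel; the net push is pressure × rod cross-section.
Rod cross-section A_rod = π/4 × (169 mm)² = 22430 mm^2
F = P × A_rod

F ≈ 408 kN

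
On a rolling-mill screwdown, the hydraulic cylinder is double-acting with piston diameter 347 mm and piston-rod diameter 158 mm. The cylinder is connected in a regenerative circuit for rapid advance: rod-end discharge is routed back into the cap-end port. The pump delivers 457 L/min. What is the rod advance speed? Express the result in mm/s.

v ≈ 388 mm/s

In regeneration the rod-end outflow joins the pump flow into the cap end, so the net volume the pump must supply per unit advance equals the rod cross-section area.
Rod cross-section A_rod = π/4 × (158 mm)² = 19610 mm^2
v = Q_pump / A_rod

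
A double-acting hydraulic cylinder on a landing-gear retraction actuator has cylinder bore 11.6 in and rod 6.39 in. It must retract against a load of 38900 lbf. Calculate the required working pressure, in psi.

P ≈ 528 psi

Rod-side annular area A_ann = π/4 × (11.6² − 6.39²) = 73.61 in^2
Retraction: pressure acts on the annular area.
P = F / A = 38900 lbf / A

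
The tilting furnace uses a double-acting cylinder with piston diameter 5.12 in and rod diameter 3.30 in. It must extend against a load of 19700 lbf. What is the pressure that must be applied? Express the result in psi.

P ≈ 957 psi

Cap-side area A_cap = π/4 × (5.12 in)² = 20.59 in^2
P = F / A = 19700 lbf / A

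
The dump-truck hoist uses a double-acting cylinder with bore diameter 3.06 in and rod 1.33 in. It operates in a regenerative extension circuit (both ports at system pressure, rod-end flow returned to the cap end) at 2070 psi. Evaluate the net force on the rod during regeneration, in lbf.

F ≈ 2880 lbf

With equal pressure on both faces, forces on the annular region cancel; the net push is pressure × rod cross-section.
Rod cross-section A_rod = π/4 × (1.33 in)² = 1.389 in^2
F = P × A_rod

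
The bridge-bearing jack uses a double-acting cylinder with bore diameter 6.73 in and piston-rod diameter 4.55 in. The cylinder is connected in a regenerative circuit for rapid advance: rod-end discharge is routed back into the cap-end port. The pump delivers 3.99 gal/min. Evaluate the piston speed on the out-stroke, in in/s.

In regeneration the rod-end outflow joins the pump flow into the cap end, so the net volume the pump must supply per unit advance equals the rod cross-section area.
Rod cross-section A_rod = π/4 × (4.55 in)² = 16.26 in^2
v = Q_pump / A_rod

v ≈ 0.945 in/s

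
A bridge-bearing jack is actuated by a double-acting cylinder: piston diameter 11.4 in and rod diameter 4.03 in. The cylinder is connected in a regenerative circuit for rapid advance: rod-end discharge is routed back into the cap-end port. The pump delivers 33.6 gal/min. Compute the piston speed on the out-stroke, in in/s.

In regeneration the rod-end outflow joins the pump flow into the cap end, so the net volume the pump must supply per unit advance equals the rod cross-section area.
Rod cross-section A_rod = π/4 × (4.03 in)² = 12.76 in^2
v = Q_pump / A_rod

v ≈ 10.1 in/s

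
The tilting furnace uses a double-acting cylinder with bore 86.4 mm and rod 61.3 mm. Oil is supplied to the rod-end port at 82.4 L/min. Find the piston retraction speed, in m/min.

Rod-side annular area A_ann = π/4 × (86.4² − 61.3²) = 2912 mm^2
Flow into the rod-end port fills the annular volume.
v = Q / A

v ≈ 28.3 m/min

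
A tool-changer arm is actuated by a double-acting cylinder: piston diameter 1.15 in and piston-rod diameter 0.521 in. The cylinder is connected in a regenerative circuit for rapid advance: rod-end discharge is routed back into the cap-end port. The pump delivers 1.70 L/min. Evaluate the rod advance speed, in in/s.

In regeneration the rod-end outflow joins the pump flow into the cap end, so the net volume the pump must supply per unit advance equals the rod cross-section area.
Rod cross-section A_rod = π/4 × (0.521 in)² = 0.2132 in^2
v = Q_pump / A_rod

v ≈ 8.11 in/s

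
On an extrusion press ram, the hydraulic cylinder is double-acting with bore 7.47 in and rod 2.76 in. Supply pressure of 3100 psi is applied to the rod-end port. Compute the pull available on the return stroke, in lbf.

F ≈ 1.17e5 lbf

Rod-side annular area A_ann = π/4 × (7.47² − 2.76²) = 37.84 in^2
On retraction the pressure acts on the annular area (bore minus rod).
F = P × A_ann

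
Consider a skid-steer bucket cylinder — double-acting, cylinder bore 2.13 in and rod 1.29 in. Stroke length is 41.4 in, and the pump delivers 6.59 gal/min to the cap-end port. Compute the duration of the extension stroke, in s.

t ≈ 5.81 s

Cap-side area A_cap = π/4 × (2.13 in)² = 3.563 in^2
Swept volume V = A × L; t = V / Q = A·L / Q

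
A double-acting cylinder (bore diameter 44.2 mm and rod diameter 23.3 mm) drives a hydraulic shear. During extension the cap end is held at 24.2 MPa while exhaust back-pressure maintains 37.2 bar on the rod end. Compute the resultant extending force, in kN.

F ≈ 33.0 kN

Cap-side area A_cap = π/4 × (44.2 mm)² = 1534 mm^2
Rod-side annular area A_ann = π/4 × (44.2² − 23.3²) = 1108 mm^2
Net thrust = P_cap·A_cap − P_rod·A_ann = 37.13 kN − 4.122 kN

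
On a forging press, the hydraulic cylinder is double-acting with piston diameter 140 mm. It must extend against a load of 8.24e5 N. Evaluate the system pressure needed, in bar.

Cap-side area A_cap = π/4 × (140 mm)² = 15390 mm^2
P = F / A = 8.24e5 N / A

P ≈ 535 bar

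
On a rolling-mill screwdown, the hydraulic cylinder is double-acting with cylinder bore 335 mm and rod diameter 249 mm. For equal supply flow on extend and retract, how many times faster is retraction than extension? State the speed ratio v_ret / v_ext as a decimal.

v_ret/v_ext ≈ 2.23

Cap-side area A_cap = π/4 × (335 mm)² = 88140 mm^2
Rod-side annular area A_ann = π/4 × (335² − 249²) = 39450 mm^2
For equal Q, v ∝ 1/A, so v_ret/v_ext = A_cap/A_ann.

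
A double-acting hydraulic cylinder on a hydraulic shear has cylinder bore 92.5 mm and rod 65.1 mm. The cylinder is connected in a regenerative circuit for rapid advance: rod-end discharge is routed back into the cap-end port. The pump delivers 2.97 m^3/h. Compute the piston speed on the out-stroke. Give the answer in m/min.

v ≈ 14.9 m/min

In regeneration the rod-end outflow joins the pump flow into the cap end, so the net volume the pump must supply per unit advance equals the rod cross-section area.
Rod cross-section A_rod = π/4 × (65.1 mm)² = 3329 mm^2
v = Q_pump / A_rod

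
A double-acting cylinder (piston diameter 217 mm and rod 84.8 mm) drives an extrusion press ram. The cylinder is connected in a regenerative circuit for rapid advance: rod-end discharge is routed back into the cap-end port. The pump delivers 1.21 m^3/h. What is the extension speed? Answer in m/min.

In regeneration the rod-end outflow joins the pump flow into the cap end, so the net volume the pump must supply per unit advance equals the rod cross-section area.
Rod cross-section A_rod = π/4 × (84.8 mm)² = 5648 mm^2
v = Q_pump / A_rod

v ≈ 3.57 m/min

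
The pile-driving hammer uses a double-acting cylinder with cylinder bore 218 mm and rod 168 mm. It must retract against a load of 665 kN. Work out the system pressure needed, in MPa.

Rod-side annular area A_ann = π/4 × (218² − 168²) = 15160 mm^2
Retraction: pressure acts on the annular area.
P = F / A = 665 kN / A

P ≈ 43.9 MPa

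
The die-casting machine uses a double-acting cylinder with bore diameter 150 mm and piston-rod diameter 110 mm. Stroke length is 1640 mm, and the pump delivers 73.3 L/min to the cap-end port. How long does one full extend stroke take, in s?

Cap-side area A_cap = π/4 × (150 mm)² = 17670 mm^2
Swept volume V = A × L; t = V / Q = A·L / Q

t ≈ 23.7 s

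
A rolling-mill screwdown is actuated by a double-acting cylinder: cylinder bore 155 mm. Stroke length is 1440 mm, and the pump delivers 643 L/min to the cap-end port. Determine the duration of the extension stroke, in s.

t ≈ 2.54 s

Cap-side area A_cap = π/4 × (155 mm)² = 18870 mm^2
Swept volume V = A × L; t = V / Q = A·L / Q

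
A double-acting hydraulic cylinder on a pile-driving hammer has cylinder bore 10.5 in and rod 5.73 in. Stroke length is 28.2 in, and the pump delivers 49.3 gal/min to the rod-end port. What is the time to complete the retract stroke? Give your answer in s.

t ≈ 9.03 s

Rod-side annular area A_ann = π/4 × (10.5² − 5.73²) = 60.80 in^2
Swept volume V = A × L; t = V / Q = A·L / Q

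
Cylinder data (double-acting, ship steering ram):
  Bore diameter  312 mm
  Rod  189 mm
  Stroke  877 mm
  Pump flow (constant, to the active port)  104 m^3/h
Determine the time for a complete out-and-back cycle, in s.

t ≈ 3.79 s

Cap-side area A_cap = π/4 × (312 mm)² = 76450 mm^2
Rod-side annular area A_ann = π/4 × (312² − 189²) = 48400 mm^2
t_ext = A_cap·L/Q = 2.321 s
t_ret = A_ann·L/Q = 1.469 s
t_cycle = t_ext + t_ret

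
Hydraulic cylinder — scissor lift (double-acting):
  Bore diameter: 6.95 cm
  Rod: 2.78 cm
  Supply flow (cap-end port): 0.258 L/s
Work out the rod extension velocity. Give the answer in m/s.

Cap-side area A_cap = π/4 × (6.95 cm)² = 37.94 cm^2
v = Q / A

v ≈ 0.0680 m/s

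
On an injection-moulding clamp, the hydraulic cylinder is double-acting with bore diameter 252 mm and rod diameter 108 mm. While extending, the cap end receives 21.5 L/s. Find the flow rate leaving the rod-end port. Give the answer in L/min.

Cap-side area A_cap = π/4 × (252 mm)² = 49880 mm^2
Rod-side annular area A_ann = π/4 × (252² − 108²) = 40720 mm^2
Piston speed v = Q_in/A_cap; rod-end outflow Q_out = v × A_ann = Q_in × A_ann/A_cap.

Q_out ≈ 1050 L/min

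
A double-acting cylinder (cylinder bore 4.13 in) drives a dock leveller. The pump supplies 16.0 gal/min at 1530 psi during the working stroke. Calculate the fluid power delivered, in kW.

Hydraulic power = P × Q

W ≈ 10.6 kW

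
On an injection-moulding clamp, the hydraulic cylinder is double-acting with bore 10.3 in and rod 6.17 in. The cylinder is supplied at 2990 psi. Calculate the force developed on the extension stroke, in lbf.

F ≈ 2.49e5 lbf

Cap-side area A_cap = π/4 × (10.3 in)² = 83.32 in^2
F = P × A_cap = 2990 psi × A_cap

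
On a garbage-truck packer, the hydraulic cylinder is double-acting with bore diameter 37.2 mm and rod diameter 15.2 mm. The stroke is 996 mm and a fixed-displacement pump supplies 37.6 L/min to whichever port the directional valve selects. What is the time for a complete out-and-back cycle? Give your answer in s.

Cap-side area A_cap = π/4 × (37.2 mm)² = 1087 mm^2
Rod-side annular area A_ann = π/4 × (37.2² − 15.2²) = 905.4 mm^2
t_ext = A_cap·L/Q = 1.727 s
t_ret = A_ann·L/Q = 1.439 s
t_cycle = t_ext + t_ret

t ≈ 3.17 s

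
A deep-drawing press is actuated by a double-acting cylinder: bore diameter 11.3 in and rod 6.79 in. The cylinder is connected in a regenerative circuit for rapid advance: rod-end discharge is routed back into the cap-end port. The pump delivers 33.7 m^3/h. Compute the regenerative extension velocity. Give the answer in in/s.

In regeneration the rod-end outflow joins the pump flow into the cap end, so the net volume the pump must supply per unit advance equals the rod cross-section area.
Rod cross-section A_rod = π/4 × (6.79 in)² = 36.21 in^2
v = Q_pump / A_rod

v ≈ 15.8 in/s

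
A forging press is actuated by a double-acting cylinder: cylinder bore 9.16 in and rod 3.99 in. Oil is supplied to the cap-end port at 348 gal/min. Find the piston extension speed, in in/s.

Cap-side area A_cap = π/4 × (9.16 in)² = 65.90 in^2
v = Q / A

v ≈ 20.3 in/s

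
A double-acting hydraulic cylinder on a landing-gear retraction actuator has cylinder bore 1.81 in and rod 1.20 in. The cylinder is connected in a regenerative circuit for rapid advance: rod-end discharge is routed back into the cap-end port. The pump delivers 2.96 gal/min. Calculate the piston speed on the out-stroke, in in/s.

In regeneration the rod-end outflow joins the pump flow into the cap end, so the net volume the pump must supply per unit advance equals the rod cross-section area.
Rod cross-section A_rod = π/4 × (1.20 in)² = 1.131 in^2
v = Q_pump / A_rod

v ≈ 10.1 in/s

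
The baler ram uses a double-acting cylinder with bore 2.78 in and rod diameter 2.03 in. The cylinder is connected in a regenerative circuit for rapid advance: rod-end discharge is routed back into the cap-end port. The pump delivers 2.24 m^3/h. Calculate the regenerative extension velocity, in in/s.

In regeneration the rod-end outflow joins the pump flow into the cap end, so the net volume the pump must supply per unit advance equals the rod cross-section area.
Rod cross-section A_rod = π/4 × (2.03 in)² = 3.237 in^2
v = Q_pump / A_rod

v ≈ 11.7 in/s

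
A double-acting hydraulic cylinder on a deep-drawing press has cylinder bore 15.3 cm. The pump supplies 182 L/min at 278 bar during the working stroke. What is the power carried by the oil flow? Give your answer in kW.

Hydraulic power = P × Q

W ≈ 84.3 kW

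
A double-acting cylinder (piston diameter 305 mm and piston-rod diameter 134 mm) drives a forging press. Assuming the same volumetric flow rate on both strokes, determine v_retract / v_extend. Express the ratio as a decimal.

v_ret/v_ext ≈ 1.24

Cap-side area A_cap = π/4 × (305 mm)² = 73060 mm^2
Rod-side annular area A_ann = π/4 × (305² − 134²) = 58960 mm^2
For equal Q, v ∝ 1/A, so v_ret/v_ext = A_cap/A_ann.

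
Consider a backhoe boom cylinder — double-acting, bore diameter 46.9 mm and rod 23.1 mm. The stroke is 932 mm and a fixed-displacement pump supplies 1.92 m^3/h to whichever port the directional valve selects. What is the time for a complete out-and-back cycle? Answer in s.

t ≈ 5.31 s

Cap-side area A_cap = π/4 × (46.9 mm)² = 1728 mm^2
Rod-side annular area A_ann = π/4 × (46.9² − 23.1²) = 1308 mm^2
t_ext = A_cap·L/Q = 3.019 s
t_ret = A_ann·L/Q = 2.287 s
t_cycle = t_ext + t_ret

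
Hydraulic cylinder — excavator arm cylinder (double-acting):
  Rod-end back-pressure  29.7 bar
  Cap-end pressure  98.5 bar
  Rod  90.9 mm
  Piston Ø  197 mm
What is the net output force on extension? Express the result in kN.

F ≈ 229 kN

Cap-side area A_cap = π/4 × (197 mm)² = 30480 mm^2
Rod-side annular area A_ann = π/4 × (197² − 90.9²) = 23990 mm^2
Net thrust = P_cap·A_cap − P_rod·A_ann = 300.2 kN − 71.25 kN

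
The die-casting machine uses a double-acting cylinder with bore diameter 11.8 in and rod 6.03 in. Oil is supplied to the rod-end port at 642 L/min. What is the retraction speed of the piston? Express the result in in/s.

v ≈ 8.08 in/s

Rod-side annular area A_ann = π/4 × (11.8² − 6.03²) = 80.80 in^2
Flow into the rod-end port fills the annular volume.
v = Q / A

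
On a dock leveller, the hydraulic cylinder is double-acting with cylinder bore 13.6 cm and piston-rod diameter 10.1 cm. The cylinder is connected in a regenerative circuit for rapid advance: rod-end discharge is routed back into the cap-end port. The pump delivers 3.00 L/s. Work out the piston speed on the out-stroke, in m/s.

v ≈ 0.374 m/s

In regeneration the rod-end outflow joins the pump flow into the cap end, so the net volume the pump must supply per unit advance equals the rod cross-section area.
Rod cross-section A_rod = π/4 × (10.1 cm)² = 80.12 cm^2
v = Q_pump / A_rod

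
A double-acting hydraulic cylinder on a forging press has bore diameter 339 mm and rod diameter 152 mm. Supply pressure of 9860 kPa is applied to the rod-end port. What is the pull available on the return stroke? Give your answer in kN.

Rod-side annular area A_ann = π/4 × (339² − 152²) = 72110 mm^2
On retraction the pressure acts on the annular area (bore minus rod).
F = P × A_ann

F ≈ 711 kN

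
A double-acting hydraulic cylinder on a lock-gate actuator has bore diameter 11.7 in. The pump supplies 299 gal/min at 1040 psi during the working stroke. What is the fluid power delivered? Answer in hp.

W ≈ 181 hp

Hydraulic power = P × Q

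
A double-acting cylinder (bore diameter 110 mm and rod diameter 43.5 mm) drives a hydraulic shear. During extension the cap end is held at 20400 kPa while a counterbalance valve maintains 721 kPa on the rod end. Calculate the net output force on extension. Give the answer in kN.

F ≈ 188 kN

Cap-side area A_cap = π/4 × (110 mm)² = 9503 mm^2
Rod-side annular area A_ann = π/4 × (110² − 43.5²) = 8017 mm^2
Net thrust = P_cap·A_cap − P_rod·A_ann = 193.9 kN − 5.780 kN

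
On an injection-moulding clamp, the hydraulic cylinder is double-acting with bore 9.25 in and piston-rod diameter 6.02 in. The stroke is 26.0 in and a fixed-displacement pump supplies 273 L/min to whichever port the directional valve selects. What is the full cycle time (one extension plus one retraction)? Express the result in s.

t ≈ 9.92 s

Cap-side area A_cap = π/4 × (9.25 in)² = 67.20 in^2
Rod-side annular area A_ann = π/4 × (9.25² − 6.02²) = 38.74 in^2
t_ext = A_cap·L/Q = 6.293 s
t_ret = A_ann·L/Q = 3.627 s
t_cycle = t_ext + t_ret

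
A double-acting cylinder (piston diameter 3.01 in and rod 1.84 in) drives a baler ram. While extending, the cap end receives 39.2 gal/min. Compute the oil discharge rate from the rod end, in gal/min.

Q_out ≈ 24.6 gal/min

Cap-side area A_cap = π/4 × (3.01 in)² = 7.116 in^2
Rod-side annular area A_ann = π/4 × (3.01² − 1.84²) = 4.457 in^2
Piston speed v = Q_in/A_cap; rod-end outflow Q_out = v × A_ann = Q_in × A_ann/A_cap.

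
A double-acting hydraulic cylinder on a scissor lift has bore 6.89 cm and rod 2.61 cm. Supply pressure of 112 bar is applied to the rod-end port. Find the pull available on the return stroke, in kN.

Rod-side annular area A_ann = π/4 × (6.89² − 2.61²) = 31.93 cm^2
On retraction the pressure acts on the annular area (bore minus rod).
F = P × A_ann

F ≈ 35.8 kN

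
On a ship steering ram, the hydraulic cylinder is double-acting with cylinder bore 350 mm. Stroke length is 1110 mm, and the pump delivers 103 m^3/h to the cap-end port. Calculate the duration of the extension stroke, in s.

t ≈ 3.73 s

Cap-side area A_cap = π/4 × (350 mm)² = 96210 mm^2
Swept volume V = A × L; t = V / Q = A·L / Q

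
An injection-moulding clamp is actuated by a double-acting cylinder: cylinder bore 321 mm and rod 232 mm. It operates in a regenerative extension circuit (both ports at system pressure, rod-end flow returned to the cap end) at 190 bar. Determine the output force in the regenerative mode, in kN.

With equal pressure on both faces, forces on the annular region cancel; the net push is pressure × rod cross-section.
Rod cross-section A_rod = π/4 × (232 mm)² = 42270 mm^2
F = P × A_rod

F ≈ 803 kN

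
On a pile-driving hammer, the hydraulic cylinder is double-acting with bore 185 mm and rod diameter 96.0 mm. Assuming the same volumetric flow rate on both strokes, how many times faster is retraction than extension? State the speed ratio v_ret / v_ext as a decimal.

Cap-side area A_cap = π/4 × (185 mm)² = 26880 mm^2
Rod-side annular area A_ann = π/4 × (185² − 96.0²) = 19640 mm^2
For equal Q, v ∝ 1/A, so v_ret/v_ext = A_cap/A_ann.

v_ret/v_ext ≈ 1.37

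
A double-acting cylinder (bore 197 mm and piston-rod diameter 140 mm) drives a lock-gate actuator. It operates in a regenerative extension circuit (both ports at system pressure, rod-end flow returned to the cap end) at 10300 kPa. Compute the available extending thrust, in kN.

With equal pressure on both faces, forces on the annular region cancel; the net push is pressure × rod cross-section.
Rod cross-section A_rod = π/4 × (140 mm)² = 15390 mm^2
F = P × A_rod

F ≈ 159 kN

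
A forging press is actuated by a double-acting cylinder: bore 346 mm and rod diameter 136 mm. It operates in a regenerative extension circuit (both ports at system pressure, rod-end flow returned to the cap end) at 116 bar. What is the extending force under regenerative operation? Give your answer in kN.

With equal pressure on both faces, forces on the annular region cancel; the net push is pressure × rod cross-section.
Rod cross-section A_rod = π/4 × (136 mm)² = 14530 mm^2
F = P × A_rod

F ≈ 169 kN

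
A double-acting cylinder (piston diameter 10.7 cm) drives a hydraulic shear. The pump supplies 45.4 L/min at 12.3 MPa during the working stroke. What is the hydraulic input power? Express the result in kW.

W ≈ 9.31 kW

Hydraulic power = P × Q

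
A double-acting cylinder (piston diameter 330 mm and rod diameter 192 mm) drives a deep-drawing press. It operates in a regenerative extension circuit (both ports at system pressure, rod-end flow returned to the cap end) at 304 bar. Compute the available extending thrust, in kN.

With equal pressure on both faces, forces on the annular region cancel; the net push is pressure × rod cross-section.
Rod cross-section A_rod = π/4 × (192 mm)² = 28950 mm^2
F = P × A_rod

F ≈ 880 kN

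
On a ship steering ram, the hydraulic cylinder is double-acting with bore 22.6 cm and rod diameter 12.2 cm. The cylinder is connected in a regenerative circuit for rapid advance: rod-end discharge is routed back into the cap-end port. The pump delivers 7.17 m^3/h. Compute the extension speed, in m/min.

v ≈ 10.2 m/min

In regeneration the rod-end outflow joins the pump flow into the cap end, so the net volume the pump must supply per unit advance equals the rod cross-section area.
Rod cross-section A_rod = π/4 × (12.2 cm)² = 116.9 cm^2
v = Q_pump / A_rod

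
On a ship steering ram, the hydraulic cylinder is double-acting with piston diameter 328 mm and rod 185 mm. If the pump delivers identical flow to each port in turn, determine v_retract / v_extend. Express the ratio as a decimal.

v_ret/v_ext ≈ 1.47

Cap-side area A_cap = π/4 × (328 mm)² = 84500 mm^2
Rod-side annular area A_ann = π/4 × (328² − 185²) = 57620 mm^2
For equal Q, v ∝ 1/A, so v_ret/v_ext = A_cap/A_ann.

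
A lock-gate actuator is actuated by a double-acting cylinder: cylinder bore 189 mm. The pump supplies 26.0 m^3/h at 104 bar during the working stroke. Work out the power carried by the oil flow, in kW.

Hydraulic power = P × Q

W ≈ 75.1 kW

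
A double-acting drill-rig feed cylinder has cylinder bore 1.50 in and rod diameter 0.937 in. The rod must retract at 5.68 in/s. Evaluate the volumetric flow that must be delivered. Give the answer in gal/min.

Q ≈ 1.59 gal/min

Rod-side annular area A_ann = π/4 × (1.50² − 0.937²) = 1.078 in^2
Q = A × v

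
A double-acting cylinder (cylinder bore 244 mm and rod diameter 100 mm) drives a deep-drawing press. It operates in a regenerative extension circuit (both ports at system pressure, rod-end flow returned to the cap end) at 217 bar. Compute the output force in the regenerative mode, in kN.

F ≈ 170 kN

With equal pressure on both faces, forces on the annular region cancel; the net push is pressure × rod cross-section.
Rod cross-section A_rod = π/4 × (100 mm)² = 7854 mm^2
F = P × A_rod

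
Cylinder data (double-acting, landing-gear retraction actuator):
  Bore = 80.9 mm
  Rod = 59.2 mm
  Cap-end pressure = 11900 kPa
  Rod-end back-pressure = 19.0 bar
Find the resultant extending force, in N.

Cap-side area A_cap = π/4 × (80.9 mm)² = 5140 mm^2
Rod-side annular area A_ann = π/4 × (80.9² − 59.2²) = 2388 mm^2
Net thrust = P_cap·A_cap − P_rod·A_ann = 61170 N − 4537 N

F ≈ 56600 N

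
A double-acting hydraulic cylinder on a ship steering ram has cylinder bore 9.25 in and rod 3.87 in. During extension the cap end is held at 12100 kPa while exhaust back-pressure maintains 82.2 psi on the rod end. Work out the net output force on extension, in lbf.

F ≈ 1.13e5 lbf

Cap-side area A_cap = π/4 × (9.25 in)² = 67.20 in^2
Rod-side annular area A_ann = π/4 × (9.25² − 3.87²) = 55.44 in^2
Net thrust = P_cap·A_cap − P_rod·A_ann = 1.179e5 lbf − 4557 lbf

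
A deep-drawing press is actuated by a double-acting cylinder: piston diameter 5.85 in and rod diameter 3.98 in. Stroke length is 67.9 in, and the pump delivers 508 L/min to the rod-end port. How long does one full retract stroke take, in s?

t ≈ 1.90 s

Rod-side annular area A_ann = π/4 × (5.85² − 3.98²) = 14.44 in^2
Swept volume V = A × L; t = V / Q = A·L / Q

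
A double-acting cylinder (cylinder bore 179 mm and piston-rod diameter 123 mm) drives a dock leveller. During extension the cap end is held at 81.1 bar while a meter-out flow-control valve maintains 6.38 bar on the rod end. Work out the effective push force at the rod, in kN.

Cap-side area A_cap = π/4 × (179 mm)² = 25160 mm^2
Rod-side annular area A_ann = π/4 × (179² − 123²) = 13280 mm^2
Net thrust = P_cap·A_cap − P_rod·A_ann = 204.1 kN − 8.474 kN

F ≈ 196 kN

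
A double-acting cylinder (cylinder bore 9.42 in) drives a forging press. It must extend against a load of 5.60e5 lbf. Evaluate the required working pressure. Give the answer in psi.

P ≈ 8040 psi

Cap-side area A_cap = π/4 × (9.42 in)² = 69.69 in^2
P = F / A = 5.60e5 lbf / A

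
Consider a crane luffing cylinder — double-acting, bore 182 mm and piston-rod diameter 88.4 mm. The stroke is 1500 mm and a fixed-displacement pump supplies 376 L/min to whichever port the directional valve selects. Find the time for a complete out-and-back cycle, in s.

t ≈ 11.0 s

Cap-side area A_cap = π/4 × (182 mm)² = 26020 mm^2
Rod-side annular area A_ann = π/4 × (182² − 88.4²) = 19880 mm^2
t_ext = A_cap·L/Q = 6.227 s
t_ret = A_ann·L/Q = 4.758 s
t_cycle = t_ext + t_ret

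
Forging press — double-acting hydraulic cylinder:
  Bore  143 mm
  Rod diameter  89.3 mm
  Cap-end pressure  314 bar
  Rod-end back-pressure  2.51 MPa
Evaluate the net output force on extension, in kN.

F ≈ 480 kN

Cap-side area A_cap = π/4 × (143 mm)² = 16060 mm^2
Rod-side annular area A_ann = π/4 × (143² − 89.3²) = 9797 mm^2
Net thrust = P_cap·A_cap − P_rod·A_ann = 504.3 kN − 24.59 kN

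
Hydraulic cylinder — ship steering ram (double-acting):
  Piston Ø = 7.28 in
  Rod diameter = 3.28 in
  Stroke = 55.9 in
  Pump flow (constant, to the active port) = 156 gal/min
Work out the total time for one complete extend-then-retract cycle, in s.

t ≈ 6.96 s

Cap-side area A_cap = π/4 × (7.28 in)² = 41.62 in^2
Rod-side annular area A_ann = π/4 × (7.28² − 3.28²) = 33.18 in^2
t_ext = A_cap·L/Q = 3.874 s
t_ret = A_ann·L/Q = 3.088 s
t_cycle = t_ext + t_ret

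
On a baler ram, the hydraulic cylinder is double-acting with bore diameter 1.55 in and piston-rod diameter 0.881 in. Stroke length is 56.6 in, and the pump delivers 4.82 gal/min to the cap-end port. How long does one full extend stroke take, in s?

t ≈ 5.76 s

Cap-side area A_cap = π/4 × (1.55 in)² = 1.887 in^2
Swept volume V = A × L; t = V / Q = A·L / Q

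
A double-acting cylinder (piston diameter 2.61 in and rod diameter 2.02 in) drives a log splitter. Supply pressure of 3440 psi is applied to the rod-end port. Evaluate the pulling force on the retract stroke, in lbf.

F ≈ 7380 lbf

Rod-side annular area A_ann = π/4 × (2.61² − 2.02²) = 2.145 in^2
On retraction the pressure acts on the annular area (bore minus rod).
F = P × A_ann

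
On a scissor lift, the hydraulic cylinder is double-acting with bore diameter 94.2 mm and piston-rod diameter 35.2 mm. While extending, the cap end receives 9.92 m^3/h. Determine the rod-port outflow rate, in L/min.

Cap-side area A_cap = π/4 × (94.2 mm)² = 6969 mm^2
Rod-side annular area A_ann = π/4 × (94.2² − 35.2²) = 5996 mm^2
Piston speed v = Q_in/A_cap; rod-end outflow Q_out = v × A_ann = Q_in × A_ann/A_cap.

Q_out ≈ 142 L/min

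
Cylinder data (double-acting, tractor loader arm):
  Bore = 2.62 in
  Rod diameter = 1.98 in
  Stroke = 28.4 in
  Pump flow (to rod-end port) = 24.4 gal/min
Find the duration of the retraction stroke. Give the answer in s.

Rod-side annular area A_ann = π/4 × (2.62² − 1.98²) = 2.312 in^2
Swept volume V = A × L; t = V / Q = A·L / Q

t ≈ 0.699 s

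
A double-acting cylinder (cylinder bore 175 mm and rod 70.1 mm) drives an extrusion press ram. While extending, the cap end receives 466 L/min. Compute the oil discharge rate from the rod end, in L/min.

Cap-side area A_cap = π/4 × (175 mm)² = 24050 mm^2
Rod-side annular area A_ann = π/4 × (175² − 70.1²) = 20190 mm^2
Piston speed v = Q_in/A_cap; rod-end outflow Q_out = v × A_ann = Q_in × A_ann/A_cap.

Q_out ≈ 391 L/min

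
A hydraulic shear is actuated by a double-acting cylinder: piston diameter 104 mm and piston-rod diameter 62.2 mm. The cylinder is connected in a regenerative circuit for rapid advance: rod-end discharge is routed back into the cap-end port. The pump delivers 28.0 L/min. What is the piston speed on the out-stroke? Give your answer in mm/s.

v ≈ 154 mm/s

In regeneration the rod-end outflow joins the pump flow into the cap end, so the net volume the pump must supply per unit advance equals the rod cross-section area.
Rod cross-section A_rod = π/4 × (62.2 mm)² = 3039 mm^2
v = Q_pump / A_rod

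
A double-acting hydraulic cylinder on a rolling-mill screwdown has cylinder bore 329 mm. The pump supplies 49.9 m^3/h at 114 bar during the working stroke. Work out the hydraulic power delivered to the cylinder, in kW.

Hydraulic power = P × Q

W ≈ 158 kW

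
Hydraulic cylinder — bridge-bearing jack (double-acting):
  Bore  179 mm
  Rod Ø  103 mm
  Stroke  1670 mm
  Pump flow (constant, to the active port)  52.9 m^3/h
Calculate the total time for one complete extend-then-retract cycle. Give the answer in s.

t ≈ 4.77 s

Cap-side area A_cap = π/4 × (179 mm)² = 25160 mm^2
Rod-side annular area A_ann = π/4 × (179² − 103²) = 16830 mm^2
t_ext = A_cap·L/Q = 2.860 s
t_ret = A_ann·L/Q = 1.913 s
t_cycle = t_ext + t_ret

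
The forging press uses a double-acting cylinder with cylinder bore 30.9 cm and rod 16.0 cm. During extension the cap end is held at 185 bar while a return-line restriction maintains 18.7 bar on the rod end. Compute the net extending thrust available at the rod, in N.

F ≈ 1.28e6 N

Cap-side area A_cap = π/4 × (30.9 cm)² = 749.9 cm^2
Rod-side annular area A_ann = π/4 × (30.9² − 16.0²) = 548.8 cm^2
Net thrust = P_cap·A_cap − P_rod·A_ann = 1.387e6 N − 1.026e5 N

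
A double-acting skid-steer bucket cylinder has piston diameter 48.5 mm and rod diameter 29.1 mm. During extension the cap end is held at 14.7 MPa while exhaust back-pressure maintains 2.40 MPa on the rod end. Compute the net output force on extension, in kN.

F ≈ 24.3 kN

Cap-side area A_cap = π/4 × (48.5 mm)² = 1847 mm^2
Rod-side annular area A_ann = π/4 × (48.5² − 29.1²) = 1182 mm^2
Net thrust = P_cap·A_cap − P_rod·A_ann = 27.16 kN − 2.838 kN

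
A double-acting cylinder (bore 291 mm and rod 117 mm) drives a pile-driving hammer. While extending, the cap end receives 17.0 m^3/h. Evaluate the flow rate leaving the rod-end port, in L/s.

Cap-side area A_cap = π/4 × (291 mm)² = 66510 mm^2
Rod-side annular area A_ann = π/4 × (291² − 117²) = 55760 mm^2
Piston speed v = Q_in/A_cap; rod-end outflow Q_out = v × A_ann = Q_in × A_ann/A_cap.

Q_out ≈ 3.96 L/s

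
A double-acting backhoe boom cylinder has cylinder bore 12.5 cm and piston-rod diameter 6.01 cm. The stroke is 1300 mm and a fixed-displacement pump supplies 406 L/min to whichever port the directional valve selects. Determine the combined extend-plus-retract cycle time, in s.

t ≈ 4.17 s

Cap-side area A_cap = π/4 × (12.5 cm)² = 122.7 cm^2
Rod-side annular area A_ann = π/4 × (12.5² − 6.01²) = 94.35 cm^2
t_ext = A_cap·L/Q = 2.358 s
t_ret = A_ann·L/Q = 1.813 s
t_cycle = t_ext + t_ret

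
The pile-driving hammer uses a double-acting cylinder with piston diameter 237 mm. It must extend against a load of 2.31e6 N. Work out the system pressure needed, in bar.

P ≈ 524 bar

Cap-side area A_cap = π/4 × (237 mm)² = 44120 mm^2
P = F / A = 2.31e6 N / A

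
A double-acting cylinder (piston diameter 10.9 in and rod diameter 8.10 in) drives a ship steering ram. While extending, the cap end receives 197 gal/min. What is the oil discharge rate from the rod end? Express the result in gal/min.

Q_out ≈ 88.2 gal/min

Cap-side area A_cap = π/4 × (10.9 in)² = 93.31 in^2
Rod-side annular area A_ann = π/4 × (10.9² − 8.10²) = 41.78 in^2
Piston speed v = Q_in/A_cap; rod-end outflow Q_out = v × A_ann = Q_in × A_ann/A_cap.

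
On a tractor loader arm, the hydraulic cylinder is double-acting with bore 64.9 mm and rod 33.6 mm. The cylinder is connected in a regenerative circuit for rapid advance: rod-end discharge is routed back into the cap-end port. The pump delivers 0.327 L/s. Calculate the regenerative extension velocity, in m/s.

In regeneration the rod-end outflow joins the pump flow into the cap end, so the net volume the pump must supply per unit advance equals the rod cross-section area.
Rod cross-section A_rod = π/4 × (33.6 mm)² = 886.7 mm^2
v = Q_pump / A_rod

v ≈ 0.369 m/s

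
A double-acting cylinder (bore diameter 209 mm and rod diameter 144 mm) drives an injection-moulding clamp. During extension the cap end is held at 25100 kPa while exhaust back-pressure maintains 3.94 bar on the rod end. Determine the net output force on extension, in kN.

Cap-side area A_cap = π/4 × (209 mm)² = 34310 mm^2
Rod-side annular area A_ann = π/4 × (209² − 144²) = 18020 mm^2
Net thrust = P_cap·A_cap − P_rod·A_ann = 861.1 kN − 7.100 kN

F ≈ 854 kN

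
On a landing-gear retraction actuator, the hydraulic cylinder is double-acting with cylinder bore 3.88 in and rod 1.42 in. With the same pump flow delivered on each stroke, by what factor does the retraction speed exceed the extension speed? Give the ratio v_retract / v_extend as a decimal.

v_ret/v_ext ≈ 1.15

Cap-side area A_cap = π/4 × (3.88 in)² = 11.82 in^2
Rod-side annular area A_ann = π/4 × (3.88² − 1.42²) = 10.24 in^2
For equal Q, v ∝ 1/A, so v_ret/v_ext = A_cap/A_ann.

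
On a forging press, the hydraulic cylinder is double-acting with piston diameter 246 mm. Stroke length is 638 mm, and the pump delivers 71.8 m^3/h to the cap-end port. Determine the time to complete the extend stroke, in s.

Cap-side area A_cap = π/4 × (246 mm)² = 47530 mm^2
Swept volume V = A × L; t = V / Q = A·L / Q

t ≈ 1.52 s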